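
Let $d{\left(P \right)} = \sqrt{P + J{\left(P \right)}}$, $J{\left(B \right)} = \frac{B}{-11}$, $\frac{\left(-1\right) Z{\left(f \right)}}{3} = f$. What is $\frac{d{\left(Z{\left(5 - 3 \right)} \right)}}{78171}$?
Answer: $\frac{2 i \sqrt{165}}{859881} \approx 2.9877 \cdot 10^{-5} i$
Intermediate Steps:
$Z{\left(f \right)} = - 3 f$
$J{\left(B \right)} = - \frac{B}{11}$ ($J{\left(B \right)} = B \left(- \frac{1}{11}\right) = - \frac{B}{11}$)
$d{\left(P \right)} = \frac{\sqrt{110} \sqrt{P}}{11}$ ($d{\left(P \right)} = \sqrt{P - \frac{P}{11}} = \sqrt{\frac{10 P}{11}} = \frac{\sqrt{110} \sqrt{P}}{11}$)
$\frac{d{\left(Z{\left(5 - 3 \right)} \right)}}{78171} = \frac{\frac{1}{11} \sqrt{110} \sqrt{- 3 \left(5 - 3\right)}}{78171} = \frac{\sqrt{110} \sqrt{\left(-3\right) 2}}{11} \cdot \frac{1}{78171} = \frac{\sqrt{110} \sqrt{-6}}{11} \cdot \frac{1}{78171} = \frac{\sqrt{110} i \sqrt{6}}{11} \cdot \frac{1}{78171} = \frac{2 i \sqrt{165}}{11} \cdot \frac{1}{78171} = \frac{2 i \sqrt{165}}{859881}$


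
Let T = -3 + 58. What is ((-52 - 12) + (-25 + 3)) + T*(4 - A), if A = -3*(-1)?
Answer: -31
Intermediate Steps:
A = 3
T = 55
((-52 - 12) + (-25 + 3)) + T*(4 - A) = ((-52 - 12) + (-25 + 3)) + 55*(4 - 1*3) = (-64 - 22) + 55*(4 - 3) = -86 + 55*1 = -86 + 55 = -31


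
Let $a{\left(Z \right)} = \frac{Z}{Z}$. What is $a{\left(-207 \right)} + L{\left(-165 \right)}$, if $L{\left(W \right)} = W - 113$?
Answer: $-277$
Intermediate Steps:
$a{\left(Z \right)} = 1$
$L{\left(W \right)} = -113 + W$ ($L{\left(W \right)} = W - 113 = -113 + W$)
$a{\left(-207 \right)} + L{\left(-165 \right)} = 1 - 278 = -277$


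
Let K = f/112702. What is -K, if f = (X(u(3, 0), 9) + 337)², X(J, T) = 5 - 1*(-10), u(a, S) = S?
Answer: -61952/56351 ≈ -1.0994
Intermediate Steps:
X(J, T) = 15 (X(J, T) = 5 + 10 = 15)
f = 123904 (f = (15 + 337)² = 352² = 123904)
K = 61952/56351 (K = 123904/112702 = 123904*(1/112702) = 61952/56351 ≈ 1.0994)
-K = -1*61952/56351 = -61952/56351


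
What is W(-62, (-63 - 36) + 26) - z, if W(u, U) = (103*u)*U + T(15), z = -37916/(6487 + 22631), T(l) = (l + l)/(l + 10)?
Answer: 33935609654/72795 ≈ 4.6618e+5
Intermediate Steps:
T(l) = 2*l/(10 + l) (T(l) = (2*l)/(10 + l) = 2*l/(10 + l))
z = -18958/14559 (z = -37916/29118 = -37916*1/29118 = -18958/14559 ≈ -1.3022)
W(u, U) = 6/5 + 103*U*u (W(u, U) = (103*u)*U + 2*15/(10 + 15) = 103*U*u + 2*15/25 = 103*U*u + 2*15*(1/25) = 103*U*u + 6/5 = 6/5 + 103*U*u)
W(-62, (-63 - 36) + 26) - z = (6/5 + 103*((-63 - 36) + 26)*(-62)) - 1*(-18958/14559) = (6/5 + 103*(-99 + 26)*(-62)) + 18958/14559 = (6/5 + 103*(-73)*(-62)) + 18958/14559 = (6/5 + 466178) + 18958/14559 = 2330896/5 + 18958/14559 = 33935609654/72795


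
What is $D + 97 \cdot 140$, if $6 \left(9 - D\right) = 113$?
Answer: $\frac{81421}{6} \approx 13570.0$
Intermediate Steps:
$D = - \frac{59}{6}$ ($D = 9 - \frac{113}{6} = - \frac{59}{6} \approx -9.8333$)
$D + 97 \cdot 140 = - \frac{59}{6} + 97 \cdot 140 = - \frac{59}{6} + 13580 = \frac{81421}{6}$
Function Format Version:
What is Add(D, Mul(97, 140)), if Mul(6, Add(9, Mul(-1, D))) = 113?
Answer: Rational(81421, 6) ≈ 13570.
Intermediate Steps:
D = Rational(-59, 6) (D = Add(9, Mul(Rational(-1, 6), 113)) = Add(9, Rational(-113, 6)) = Rational(-59, 6) ≈ -9.8333)
Add(D, Mul(97, 140)) = Add(Rational(-59, 6), Mul(97, 140)) = Add(Rational(-59, 6), 13580) = Rational(81421, 6)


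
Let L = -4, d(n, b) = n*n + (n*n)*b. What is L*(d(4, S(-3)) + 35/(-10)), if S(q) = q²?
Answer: -626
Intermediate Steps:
d(n, b) = n² + b*n² (d(n, b) = n² + n²*b = n² + b*n²)
L*(d(4, S(-3)) + 35/(-10)) = -4*(4²*(1 + (-3)²) + 35/(-10)) = -4*(16*(1 + 9) + 35*(-⅒)) = -4*(16*10 - 7/2) = -4*(160 - 7/2) = -4*313/2 = -626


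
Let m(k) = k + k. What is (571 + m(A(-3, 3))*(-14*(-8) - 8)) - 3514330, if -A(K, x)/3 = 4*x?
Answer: -3521247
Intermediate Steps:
A(K, x) = -12*x
m(k) = 2*k
(571 + m(A(-3, 3))*(-14*(-8) - 8)) - 3514330 = (571 + (2*(-12*3))*(-14*(-8) - 8)) - 3514330 = (571 + (2*(-36))*(112 - 8)) - 3514330 = (571 - 72*104) - 3514330 = (571 - 7488) - 3514330 = -6917 - 3514330 = -3521247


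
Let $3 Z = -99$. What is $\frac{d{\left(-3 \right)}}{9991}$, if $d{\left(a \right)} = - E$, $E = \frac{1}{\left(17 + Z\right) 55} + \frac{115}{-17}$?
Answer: $\frac{101217}{149465360} \approx 0.00067719$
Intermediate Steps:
$Z = -33$ ($Z = \frac{1}{3} \left(-99\right) = -33$)
$E = - \frac{101217}{14960}$ ($E = \frac{1}{\left(17 - 33\right) 55} + \frac{115}{-17} = \frac{1}{-16} \cdot \frac{1}{55} + 115 \left(- \frac{1}{17}\right) = \left(- \frac{1}{16}\right) \frac{1}{55} - \frac{115}{17} = - \frac{1}{880} - \frac{115}{17} = - \frac{101217}{14960} \approx -6.7658$)
$d{\left(a \right)} = \frac{101217}{14960}$ ($d{\left(a \right)} = \left(-1\right) \left(- \frac{101217}{14960}\right) = \frac{101217}{14960}$)
$\frac{d{\left(-3 \right)}}{9991} = \frac{101217}{14960 \cdot 9991} = \frac{101217}{14960} \cdot \frac{1}{9991} = \frac{101217}{149465360}$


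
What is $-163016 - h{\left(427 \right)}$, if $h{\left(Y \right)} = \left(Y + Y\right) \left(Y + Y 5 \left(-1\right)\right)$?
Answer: $1295616$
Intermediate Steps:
$h{\left(Y \right)} = - 8 Y^{2}$ ($h{\left(Y \right)} = 2 Y \left(Y + Y \left(-5\right)\right) = 2 Y \left(Y - 5 Y\right) = 2 Y \left(- 4 Y\right) = - 8 Y^{2}$)
$-163016 - h{\left(427 \right)} = -163016 - - 8 \cdot 427^{2} = -163016 - \left(-8\right) 182329 = -163016 - -1458632 = -163016 + 1458632 = 1295616$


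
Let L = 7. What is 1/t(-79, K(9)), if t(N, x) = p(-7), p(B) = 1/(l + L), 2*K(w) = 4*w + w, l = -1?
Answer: 6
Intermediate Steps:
K(w) = 5*w/2 (K(w) = (4*w + w)/2 = (5*w)/2 = 5*w/2)
p(B) = 1/6 (p(B) = 1/(-1 + 7) = 1/6)
t(N, x) = 1/6
1/t(-79, K(9)) = 1/(1/6) = 6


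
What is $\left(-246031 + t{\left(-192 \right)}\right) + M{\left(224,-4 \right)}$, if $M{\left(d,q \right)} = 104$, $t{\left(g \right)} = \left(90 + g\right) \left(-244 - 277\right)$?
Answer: $-192785$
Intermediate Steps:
$t{\left(g \right)} = -46890 - 521 g$ ($t{\left(g \right)} = \left(90 + g\right) \left(-521\right) = -46890 - 521 g$)
$\left(-246031 + t{\left(-192 \right)}\right) + M{\left(224,-4 \right)} = \left(-246031 - -53142\right) + 104 = \left(-246031 + \left(-46890 + 100032\right)\right) + 104 = \left(-246031 + 53142\right) + 104 = -192889 + 104 = -192785$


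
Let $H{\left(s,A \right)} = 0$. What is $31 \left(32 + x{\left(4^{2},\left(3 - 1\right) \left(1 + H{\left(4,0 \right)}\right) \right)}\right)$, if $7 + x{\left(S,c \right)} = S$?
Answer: $1271$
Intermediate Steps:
$x{\left(S,c \right)} = -7 + S$
$31 \left(32 + x{\left(4^{2},\left(3 - 1\right) \left(1 + H{\left(4,0 \right)}\right) \right)}\right) = 31 \left(32 - \left(7 - 4^{2}\right)\right) = 31 \left(32 + \left(-7 + 16\right)\right) = 31 \left(32 + 9\right) = 31 \cdot 41 = 1271$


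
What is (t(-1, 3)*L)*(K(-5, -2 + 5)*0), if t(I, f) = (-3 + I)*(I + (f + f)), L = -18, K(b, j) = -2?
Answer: 0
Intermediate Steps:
t(I, f) = (-3 + I)*(I + 2*f)
(t(-1, 3)*L)*(K(-5, -2 + 5)*0) = (((-1)**2 - 6*3 - 3*(-1) + 2*(-1)*3)*(-18))*(-2*0) = ((1 - 18 + 3 - 6)*(-18))*0 = -20*(-18)*0 = 360*0 = 0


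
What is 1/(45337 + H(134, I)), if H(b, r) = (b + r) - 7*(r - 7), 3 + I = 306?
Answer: 1/43702 ≈ 2.2882e-5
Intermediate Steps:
I = 303 (I = -3 + 306 = 303)
H(b, r) = 49 + b - 6*r (H(b, r) = (b + r) - 7*(-7 + r) = (b + r) + (49 - 7*r) = 49 + b - 6*r)
1/(45337 + H(134, I)) = 1/(45337 + (49 + 134 - 6*303)) = 1/(45337 + (49 + 134 - 1818)) = 1/(45337 - 1635) = 1/43702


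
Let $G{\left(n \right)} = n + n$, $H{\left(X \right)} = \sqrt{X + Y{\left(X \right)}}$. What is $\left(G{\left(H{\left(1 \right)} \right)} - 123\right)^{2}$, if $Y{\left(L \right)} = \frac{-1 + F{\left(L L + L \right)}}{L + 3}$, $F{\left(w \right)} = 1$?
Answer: $14641$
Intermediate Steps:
$Y{\left(L \right)} = 0$ ($Y{\left(L \right)} = \frac{-1 + 1}{L + 3} = \frac{0}{3 + L} = 0$)
$H{\left(X \right)} = \sqrt{X}$ ($H{\left(X \right)} = \sqrt{X + 0} = \sqrt{X}$)
$G{\left(n \right)} = 2 n$
$\left(G{\left(H{\left(1 \right)} \right)} - 123\right)^{2} = \left(2 \sqrt{1} - 123\right)^{2} = \left(2 \cdot 1 - 123\right)^{2} = \left(2 - 123\right)^{2} = \left(-121\right)^{2} = 14641$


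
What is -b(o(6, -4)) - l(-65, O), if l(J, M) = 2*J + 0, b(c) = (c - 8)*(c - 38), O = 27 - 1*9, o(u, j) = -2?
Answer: -270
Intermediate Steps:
O = 18 (O = 27 - 9 = 18)
b(c) = (-38 + c)*(-8 + c) (b(c) = (-8 + c)*(-38 + c) = (-38 + c)*(-8 + c))
l(J, M) = 2*J
-b(o(6, -4)) - l(-65, O) = -(304 + (-2)² - 46*(-2)) - 2*(-65) = -(304 + 4 + 92) - 1*(-130) = -1*400 + 130 = -400 + 130 = -270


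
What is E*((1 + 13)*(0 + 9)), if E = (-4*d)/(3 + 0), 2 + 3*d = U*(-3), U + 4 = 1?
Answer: -392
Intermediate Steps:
U = -3 (U = -4 + 1 = -3)
d = 7/3 (d = -⅔ + (-3*(-3))/3 = -⅔ + (⅓)*9 = -⅔ + 3 = 7/3 ≈ 2.3333)
E = -28/9 (E = (-4*7/3)/(3 + 0) = -28/3/3 = -28/3*⅓ = -28/9 ≈ -3.1111)
E*((1 + 13)*(0 + 9)) = -28*(1 + 13)*(0 + 9)/9 = -392*9/9 = -28/9*126 = -392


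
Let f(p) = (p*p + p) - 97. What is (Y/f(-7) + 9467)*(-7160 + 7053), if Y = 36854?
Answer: -51769917/55 ≈ -9.4127e+5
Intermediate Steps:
f(p) = -97 + p + p² (f(p) = (p² + p) - 97 = (p + p²) - 97 = -97 + p + p²)
(Y/f(-7) + 9467)*(-7160 + 7053) = (36854/(-97 - 7 + (-7)²) + 9467)*(-7160 + 7053) = (36854/(-97 - 7 + 49) + 9467)*(-107) = (36854/(-55) + 9467)*(-107) = (36854*(-1/55) + 9467)*(-107) = (-36854/55 + 9467)*(-107) = (483831/55)*(-107) = -51769917/55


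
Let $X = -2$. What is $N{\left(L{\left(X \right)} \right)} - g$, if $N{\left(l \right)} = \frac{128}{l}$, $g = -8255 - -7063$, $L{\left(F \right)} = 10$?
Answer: $\frac{6024}{5} \approx 1204.8$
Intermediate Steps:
$g = -1192$ ($g = -8255 + 7063 = -1192$)
$N{\left(L{\left(X \right)} \right)} - g = \frac{128}{10} - -1192 = 128 \cdot \frac{1}{10} + 1192 = \frac{64}{5} + 1192 = \frac{6024}{5}$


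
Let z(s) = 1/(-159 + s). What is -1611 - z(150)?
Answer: -14498/9 ≈ -1610.9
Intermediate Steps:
-1611 - z(150) = -1611 - 1/(-159 + 150) = -1611 - 1/(-9) = -1611 - 1*(-⅑) = -1611 + ⅑ = -14498/9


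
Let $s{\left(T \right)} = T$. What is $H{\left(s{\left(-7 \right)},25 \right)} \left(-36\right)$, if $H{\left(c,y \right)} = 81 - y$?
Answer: $-2016$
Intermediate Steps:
$H{\left(s{\left(-7 \right)},25 \right)} \left(-36\right) = \left(81 - 25\right) \left(-36\right) = 56 \left(-36\right) = -2016$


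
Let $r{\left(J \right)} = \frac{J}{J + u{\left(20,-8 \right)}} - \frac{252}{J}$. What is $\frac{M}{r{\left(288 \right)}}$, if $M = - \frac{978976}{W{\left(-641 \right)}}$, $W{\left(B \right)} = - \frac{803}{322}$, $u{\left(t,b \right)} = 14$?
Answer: $\frac{380798168576}{76285} \approx 4.9918 \cdot 10^{6}$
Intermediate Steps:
$r{\left(J \right)} = - \frac{252}{J} + \frac{J}{14 + J}$ ($r{\left(J \right)} = \frac{J}{J + 14} - \frac{252}{J} = \frac{J}{14 + J} - \frac{252}{J} = - \frac{252}{J} + \frac{J}{14 + J}$)
$W{\left(B \right)} = - \frac{803}{322}$ ($W{\left(B \right)} = \left(-803\right) \frac{1}{322} = - \frac{803}{322}$)
$M = \frac{315230272}{803}$ ($M = - \frac{978976}{- \frac{803}{322}} = \left(-978976\right) \left(- \frac{322}{803}\right) = \frac{315230272}{803} \approx 3.9257 \cdot 10^{5}$)
$\frac{M}{r{\left(288 \right)}} = \frac{315230272}{803 \frac{-3528 + 288^{2} - 72576}{288 \left(14 + 288\right)}} = \frac{315230272}{803 \frac{-3528 + 82944 - 72576}{288 \cdot 302}} = \frac{315230272}{803 \cdot \frac{1}{288} \cdot \frac{1}{302} \cdot 6840} = \frac{315230272}{803 \cdot \frac{95}{1208}} = \frac{315230272}{803} \cdot \frac{1208}{95} = \frac{380798168576}{76285}$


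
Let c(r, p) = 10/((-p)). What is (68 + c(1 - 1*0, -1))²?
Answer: 6084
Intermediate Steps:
c(r, p) = -10/p (c(r, p) = 10*(-1/p) = -10/p)
(68 + c(1 - 1*0, -1))² = (68 - 10/(-1))² = (68 - 10*(-1))² = (68 + 10)² = 78² = 6084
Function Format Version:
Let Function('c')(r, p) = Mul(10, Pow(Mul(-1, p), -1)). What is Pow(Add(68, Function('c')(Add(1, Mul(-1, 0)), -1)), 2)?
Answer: 6084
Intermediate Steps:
Function('c')(r, p) = Mul(-10, Pow(p, -1)) (Function('c')(r, p) = Mul(10, Mul(-1, Pow(p, -1))) = Mul(-10, Pow(p, -1)))
Pow(Add(68, Function('c')(Add(1, Mul(-1, 0)), -1)), 2) = Pow(Add(68, Mul(-10, Pow(-1, -1))), 2) = Pow(Add(68, Mul(-10, -1)), 2) = Pow(Add(68, 10), 2) = Pow(78, 2) = 6084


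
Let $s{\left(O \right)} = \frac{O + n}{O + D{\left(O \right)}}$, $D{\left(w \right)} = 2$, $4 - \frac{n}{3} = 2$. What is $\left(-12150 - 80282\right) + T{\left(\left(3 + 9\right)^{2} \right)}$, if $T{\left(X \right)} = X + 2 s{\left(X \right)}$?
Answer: $- \frac{6736874}{73} \approx -92286.0$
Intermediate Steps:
$n = 6$ ($n = 12 - 6 = 6$)
$s{\left(O \right)} = \frac{6 + O}{2 + O}$ ($s{\left(O \right)} = \frac{O + 6}{O + 2} = \frac{6 + O}{2 + O}$)
$T{\left(X \right)} = X + \frac{2 \left(6 + X\right)}{2 + X}$ ($T{\left(X \right)} = X + 2 \frac{6 + X}{2 + X} = X + \frac{2 \left(6 + X\right)}{2 + X}$)
$\left(-12150 - 80282\right) + T{\left(\left(3 + 9\right)^{2} \right)} = \left(-12150 - 80282\right) + \frac{12 + \left(\left(3 + 9\right)^{2}\right)^{2} + 4 \left(3 + 9\right)^{2}}{2 + \left(3 + 9\right)^{2}} = -92432 + \frac{12 + \left(12^{2}\right)^{2} + 4 \cdot 12^{2}}{2 + 12^{2}} = -92432 + \frac{12 + 144^{2} + 4 \cdot 144}{2 + 144} = -92432 + \frac{12 + 20736 + 576}{146} = -92432 + \frac{1}{146} \cdot 21324 = -92432 + \frac{10662}{73} = - \frac{6736874}{73}$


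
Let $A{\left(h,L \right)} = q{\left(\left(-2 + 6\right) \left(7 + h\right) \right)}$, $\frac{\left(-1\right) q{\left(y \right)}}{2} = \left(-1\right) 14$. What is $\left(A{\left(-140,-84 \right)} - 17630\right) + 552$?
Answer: $-17050$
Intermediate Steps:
$q{\left(y \right)} = 28$ ($q{\left(y \right)} = - 2 \left(\left(-1\right) 14\right) = \left(-2\right) \left(-14\right) = 28$)
$A{\left(h,L \right)} = 28$
$\left(A{\left(-140,-84 \right)} - 17630\right) + 552 = \left(28 - 17630\right) + 552 = -17602 + 552 = -17050$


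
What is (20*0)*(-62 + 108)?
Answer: 0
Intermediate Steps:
(20*0)*(-62 + 108) = 0*46 = 0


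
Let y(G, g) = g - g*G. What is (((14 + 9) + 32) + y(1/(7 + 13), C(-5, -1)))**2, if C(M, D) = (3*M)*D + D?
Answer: 466489/100 ≈ 4664.9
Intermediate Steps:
C(M, D) = D + 3*D*M (C(M, D) = 3*D*M + D = D + 3*D*M)
y(G, g) = g - G*g
(((14 + 9) + 32) + y(1/(7 + 13), C(-5, -1)))**2 = (((14 + 9) + 32) + (-(1 + 3*(-5)))*(1 - 1/(7 + 13)))**2 = ((23 + 32) + (-(1 - 15))*(1 - 1/20))**2 = (55 + (-1*(-14))*(1 - 1*1/20))**2 = (55 + 14*(1 - 1/20))**2 = (55 + 14*(19/20))**2 = (55 + 133/10)**2 = (683/10)**2 = 466489/100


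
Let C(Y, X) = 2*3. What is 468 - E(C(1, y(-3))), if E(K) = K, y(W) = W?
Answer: 462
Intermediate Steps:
C(Y, X) = 6
468 - E(C(1, y(-3))) = 468 - 1*6 = 468 - 6 = 462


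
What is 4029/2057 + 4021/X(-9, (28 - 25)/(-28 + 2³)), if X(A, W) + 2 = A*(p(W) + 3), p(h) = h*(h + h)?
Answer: -95914403/711601 ≈ -134.79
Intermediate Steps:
p(h) = 2*h² (p(h) = h*(2*h) = 2*h²)
X(A, W) = -2 + A*(3 + 2*W²) (X(A, W) = -2 + A*(2*W² + 3) = -2 + A*(3 + 2*W²))
4029/2057 + 4021/X(-9, (28 - 25)/(-28 + 2³)) = 4029/2057 + 4021/(-2 + 3*(-9) + 2*(-9)*((28 - 25)/(-28 + 2³))²) = 4029*(1/2057) + 4021/(-2 - 27 + 2*(-9)*(3/(-28 + 8))²) = 237/121 + 4021/(-2 - 27 + 2*(-9)*(3/(-20))²) = 237/121 + 4021/(-2 - 27 + 2*(-9)*(3*(-1/20))²) = 237/121 + 4021/(-2 - 27 + 2*(-9)*(-3/20)²) = 237/121 + 4021/(-2 - 27 + 2*(-9)*(9/400)) = 237/121 + 4021/(-2 - 27 - 81/200) = 237/121 + 4021/(-5881/200) = 237/121 + 4021*(-200/5881) = 237/121 - 804200/5881 = -95914403/711601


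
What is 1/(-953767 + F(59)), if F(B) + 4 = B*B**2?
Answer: -1/748392 ≈ -1.3362e-6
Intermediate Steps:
F(B) = -4 + B**3 (F(B) = -4 + B*B**2 = -4 + B**3)
1/(-953767 + F(59)) = 1/(-953767 + (-4 + 59**3)) = 1/(-953767 + (-4 + 205379)) = 1/(-953767 + 205375) = 1/(-748392) = -1/748392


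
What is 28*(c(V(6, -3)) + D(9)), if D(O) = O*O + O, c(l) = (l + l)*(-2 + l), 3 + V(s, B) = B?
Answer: 5208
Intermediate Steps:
V(s, B) = -3 + B
c(l) = 2*l*(-2 + l) (c(l) = (2*l)*(-2 + l) = 2*l*(-2 + l))
D(O) = O + O² (D(O) = O² + O = O + O²)
28*(c(V(6, -3)) + D(9)) = 28*(2*(-3 - 3)*(-2 + (-3 - 3)) + 9*(1 + 9)) = 28*(2*(-6)*(-2 - 6) + 9*10) = 28*(2*(-6)*(-8) + 90) = 28*(96 + 90) = 28*186 = 5208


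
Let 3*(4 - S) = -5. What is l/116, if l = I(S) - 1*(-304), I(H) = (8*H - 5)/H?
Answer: 5289/1972 ≈ 2.6820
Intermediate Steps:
S = 17/3 (S = 4 - ⅓*(-5) = 4 + 5/3 = 17/3 ≈ 5.6667)
I(H) = (-5 + 8*H)/H
l = 5289/17 (l = (8 - 5/17/3) - 1*(-304) = (8 - 5*3/17) + 304 = (8 - 15/17) + 304 = 121/17 + 304 = 5289/17 ≈ 311.12)
l/116 = (5289/17)/116 = (5289/17)*(1/116) = 5289/1972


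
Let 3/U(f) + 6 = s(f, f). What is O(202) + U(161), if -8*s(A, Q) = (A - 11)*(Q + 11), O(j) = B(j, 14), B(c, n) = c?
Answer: 217553/1077 ≈ 202.00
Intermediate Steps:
O(j) = j
s(A, Q) = -(-11 + A)*(11 + Q)/8 (s(A, Q) = -(A - 11)*(Q + 11)/8 = -(-11 + A)*(11 + Q)/8)
U(f) = 3/(73/8 - f²/8) (U(f) = 3/(-6 + (121/8 - 11*f/8 + 11*f/8 - f*f/8)) = 3/(-6 + (121/8 - 11*f/8 + 11*f/8 - f²/8)) = 3/(-6 + (121/8 - f²/8)) = 3/(73/8 - f²/8))
O(202) + U(161) = 202 + 24/(73 - 1*161²) = 202 + 24/(73 - 1*25921) = 202 + 24/(73 - 25921) = 202 + 24/(-25848) = 202 + 24*(-1/25848) = 202 - 1/1077 = 217553/1077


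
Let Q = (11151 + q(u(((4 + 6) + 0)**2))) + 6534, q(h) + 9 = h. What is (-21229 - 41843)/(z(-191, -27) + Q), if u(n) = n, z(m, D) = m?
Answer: -63072/17585 ≈ -3.5867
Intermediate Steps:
q(h) = -9 + h
Q = 17776 (Q = (11151 + (-9 + ((4 + 6) + 0)**2)) + 6534 = (11151 + (-9 + (10 + 0)**2)) + 6534 = (11151 + (-9 + 10**2)) + 6534 = (11151 + (-9 + 100)) + 6534 = (11151 + 91) + 6534 = 11242 + 6534 = 17776)
(-21229 - 41843)/(z(-191, -27) + Q) = (-21229 - 41843)/(-191 + 17776) = -63072/17585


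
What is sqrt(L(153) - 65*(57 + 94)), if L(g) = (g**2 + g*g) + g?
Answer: 2*sqrt(9289) ≈ 192.76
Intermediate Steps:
L(g) = g + 2*g**2 (L(g) = (g**2 + g**2) + g = 2*g**2 + g = g + 2*g**2)
sqrt(L(153) - 65*(57 + 94)) = sqrt(153*(1 + 2*153) - 65*(57 + 94)) = sqrt(153*(1 + 306) - 65*151) = sqrt(153*307 - 9815) = sqrt(46971 - 9815) = sqrt(37156) = 2*sqrt(9289)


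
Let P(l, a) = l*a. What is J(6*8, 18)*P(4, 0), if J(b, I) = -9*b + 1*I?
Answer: 0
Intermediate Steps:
J(b, I) = I - 9*b (J(b, I) = -9*b + I = I - 9*b)
P(l, a) = a*l
J(6*8, 18)*P(4, 0) = (18 - 54*8)*(0*4) = (18 - 9*48)*0 = (18 - 432)*0 = -414*0 = 0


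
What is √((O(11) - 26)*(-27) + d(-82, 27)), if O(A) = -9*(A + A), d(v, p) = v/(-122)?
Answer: √22507109/61 ≈ 77.773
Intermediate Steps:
d(v, p) = -v/122 (d(v, p) = v*(-1/122) = -v/122)
O(A) = -18*A
√((O(11) - 26)*(-27) + d(-82, 27)) = √((-18*11 - 26)*(-27) - 1/122*(-82)) = √((-198 - 26)*(-27) + 41/61) = √(-224*(-27) + 41/61) = √(6048 + 41/61) = √(368969/61) = √22507109/61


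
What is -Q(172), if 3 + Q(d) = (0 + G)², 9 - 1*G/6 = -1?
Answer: -3597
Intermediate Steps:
G = 60 (G = 54 - 6*(-1) = 54 + 6 = 60)
Q(d) = 3597 (Q(d) = -3 + (0 + 60)² = -3 + 60² = -3 + 3600 = 3597)
-Q(172) = -1*3597 = -3597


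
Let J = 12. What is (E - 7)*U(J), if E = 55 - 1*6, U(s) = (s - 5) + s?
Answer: 798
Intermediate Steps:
U(s) = -5 + 2*s (U(s) = (-5 + s) + s = -5 + 2*s)
E = 49 (E = 55 - 6 = 49)
(E - 7)*U(J) = (49 - 7)*(-5 + 2*12) = 42*(-5 + 24) = 42*19 = 798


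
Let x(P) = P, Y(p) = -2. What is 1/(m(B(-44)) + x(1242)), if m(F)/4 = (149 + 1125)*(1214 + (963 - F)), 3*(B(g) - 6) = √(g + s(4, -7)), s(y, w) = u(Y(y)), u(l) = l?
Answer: 49790961/550920552248306 + 3822*I*√46/275460276124153 ≈ 9.0378e-8 + 9.4105e-11*I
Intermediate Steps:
s(y, w) = -2
B(g) = 6 + √(-2 + g)/3 (B(g) = 6 + √(g - 2)/3 = 6 + √(-2 + g)/3)
m(F) = 11093992 - 5096*F (m(F) = 4*((149 + 1125)*(1214 + (963 - F))) = 4*(1274*(2177 - F)) = 4*(2773498 - 1274*F) = 11093992 - 5096*F)
1/(m(B(-44)) + x(1242)) = 1/((11093992 - 5096*(6 + √(-2 - 44)/3)) + 1242) = 1/((11093992 - 5096*(6 + √(-46)/3)) + 1242) = 1/((11093992 - 5096*(6 + (I*√46)/3)) + 1242) = 1/((11093992 - 5096*(6 + I*√46/3)) + 1242) = 1/((11093992 + (-30576 - 5096*I*√46/3)) + 1242) = 1/((11063416 - 5096*I*√46/3) + 1242) = 1/(11064658 - 5096*I*√46/3)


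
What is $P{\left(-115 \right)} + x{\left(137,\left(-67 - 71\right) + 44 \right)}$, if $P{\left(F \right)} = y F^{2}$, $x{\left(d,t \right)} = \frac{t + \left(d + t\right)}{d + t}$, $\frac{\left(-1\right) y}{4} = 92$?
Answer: $- \frac{209272451}{43} \approx -4.8668 \cdot 10^{6}$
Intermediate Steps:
$y = -368$ ($y = \left(-4\right) 92 = -368$)
$x{\left(d,t \right)} = \frac{d + 2 t}{d + t}$
$P{\left(F \right)} = - 368 F^{2}$
$P{\left(-115 \right)} + x{\left(137,\left(-67 - 71\right) + 44 \right)} = - 368 \left(-115\right)^{2} + \frac{137 + 2 \left(\left(-67 - 71\right) + 44\right)}{137 + \left(\left(-67 - 71\right) + 44\right)} = \left(-368\right) 13225 + \frac{137 + 2 \left(-138 + 44\right)}{137 + \left(-138 + 44\right)} = -4866800 + \frac{137 + 2 \left(-94\right)}{137 - 94} = -4866800 + \frac{137 - 188}{43} = -4866800 + \frac{1}{43} \left(-51\right) = -4866800 - \frac{51}{43} = - \frac{209272451}{43}$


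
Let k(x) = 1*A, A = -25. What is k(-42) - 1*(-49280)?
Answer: 49255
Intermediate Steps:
k(x) = -25 (k(x) = 1*(-25) = -25)
k(-42) - 1*(-49280) = -25 - 1*(-49280) = -25 + 49280 = 49255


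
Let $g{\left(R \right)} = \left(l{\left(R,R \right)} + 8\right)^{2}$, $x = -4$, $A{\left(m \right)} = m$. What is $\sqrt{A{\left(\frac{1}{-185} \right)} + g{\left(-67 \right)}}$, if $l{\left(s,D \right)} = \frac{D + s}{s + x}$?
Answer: $\frac{11 \sqrt{139382515}}{13135} \approx 9.8871$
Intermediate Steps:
$l{\left(s,D \right)} = \frac{D + s}{-4 + s}$ ($l{\left(s,D \right)} = \frac{D + s}{s - 4} = \frac{D + s}{-4 + s}$)
$g{\left(R \right)} = \left(8 + \frac{2 R}{-4 + R}\right)^{2}$ ($g{\left(R \right)} = \left(\frac{R + R}{-4 + R} + 8\right)^{2} = \left(\frac{2 R}{-4 + R} + 8\right)^{2} = \left(8 + \frac{2 R}{-4 + R}\right)^{2}$)
$\sqrt{A{\left(\frac{1}{-185} \right)} + g{\left(-67 \right)}} = \sqrt{\frac{1}{-185} + \frac{4 \left(-16 + 5 \left(-67\right)\right)^{2}}{\left(-4 - 67\right)^{2}}} = \sqrt{- \frac{1}{185} + \frac{4 \left(-16 - 335\right)^{2}}{5041}} = \sqrt{- \frac{1}{185} + 4 \left(-351\right)^{2} \cdot \frac{1}{5041}} = \sqrt{- \frac{1}{185} + 4 \cdot 123201 \cdot \frac{1}{5041}} = \sqrt{- \frac{1}{185} + \frac{492804}{5041}} = \sqrt{\frac{91163699}{932585}} = \frac{11 \sqrt{139382515}}{13135}$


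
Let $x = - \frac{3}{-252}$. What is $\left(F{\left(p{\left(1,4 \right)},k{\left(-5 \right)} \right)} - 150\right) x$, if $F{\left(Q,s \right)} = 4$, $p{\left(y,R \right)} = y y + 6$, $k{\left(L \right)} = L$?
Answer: $- \frac{73}{42} \approx -1.7381$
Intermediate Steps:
$p{\left(y,R \right)} = 6 + y^{2}$ ($p{\left(y,R \right)} = y^{2} + 6 = 6 + y^{2}$)
$x = \frac{1}{84}$ ($x = \left(-3\right) \left(- \frac{1}{252}\right) = \frac{1}{84} \approx 0.011905$)
$\left(F{\left(p{\left(1,4 \right)},k{\left(-5 \right)} \right)} - 150\right) x = \left(4 - 150\right) \frac{1}{84} = \left(-146\right) \frac{1}{84} = - \frac{73}{42}$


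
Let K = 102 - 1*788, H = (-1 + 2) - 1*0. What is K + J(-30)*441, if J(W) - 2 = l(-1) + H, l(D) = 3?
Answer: 1960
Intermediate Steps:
H = 1 (H = 1 + 0 = 1)
K = -686 (K = 102 - 788 = -686)
J(W) = 6 (J(W) = 2 + (3 + 1) = 2 + 4 = 6)
K + J(-30)*441 = -686 + 6*441 = -686 + 2646 = 1960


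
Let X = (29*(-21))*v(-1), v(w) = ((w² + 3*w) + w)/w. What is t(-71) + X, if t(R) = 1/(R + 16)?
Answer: -100486/55 ≈ -1827.0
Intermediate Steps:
t(R) = 1/(16 + R)
v(w) = (w² + 4*w)/w
X = -1827 (X = (29*(-21))*(4 - 1) = -609*3 = -1827)
t(-71) + X = 1/(16 - 71) - 1827 = 1/(-55) - 1827 = -1/55 - 1827 = -100486/55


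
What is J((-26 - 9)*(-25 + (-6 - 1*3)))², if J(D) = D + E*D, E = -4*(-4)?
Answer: 409252900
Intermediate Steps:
E = 16
J(D) = 17*D (J(D) = D + 16*D = 17*D)
J((-26 - 9)*(-25 + (-6 - 1*3)))² = (17*((-26 - 9)*(-25 + (-6 - 1*3))))² = (17*(-35*(-25 + (-6 - 3))))² = (17*(-35*(-25 - 9)))² = (17*(-35*(-34)))² = (17*1190)² = 20230² = 409252900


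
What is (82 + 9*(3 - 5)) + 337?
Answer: 401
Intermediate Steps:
(82 + 9*(3 - 5)) + 337 = (82 + 9*(-2)) + 337 = (82 - 18) + 337 = 64 + 337 = 401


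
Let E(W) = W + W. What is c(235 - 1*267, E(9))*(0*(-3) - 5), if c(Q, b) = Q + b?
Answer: 70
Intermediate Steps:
E(W) = 2*W
c(235 - 1*267, E(9))*(0*(-3) - 5) = ((235 - 1*267) + 2*9)*(0*(-3) - 5) = ((235 - 267) + 18)*(0 - 5) = (-32 + 18)*(-5) = -14*(-5) = 70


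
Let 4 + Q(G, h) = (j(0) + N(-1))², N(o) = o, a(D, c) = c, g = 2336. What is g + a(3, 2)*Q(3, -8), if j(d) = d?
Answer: 2330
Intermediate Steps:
Q(G, h) = -3 (Q(G, h) = -4 + (0 - 1)² = -4 + (-1)² = -4 + 1 = -3)
g + a(3, 2)*Q(3, -8) = 2336 + 2*(-3) = 2336 - 6 = 2330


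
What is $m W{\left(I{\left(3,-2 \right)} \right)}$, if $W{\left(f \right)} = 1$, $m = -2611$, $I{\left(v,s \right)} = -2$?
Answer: $-2611$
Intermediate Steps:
$m W{\left(I{\left(3,-2 \right)} \right)} = \left(-2611\right) 1 = -2611$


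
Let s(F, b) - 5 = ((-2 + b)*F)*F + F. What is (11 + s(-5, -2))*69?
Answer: -6141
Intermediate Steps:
s(F, b) = 5 + F + F²*(-2 + b) (s(F, b) = 5 + (((-2 + b)*F)*F + F) = 5 + ((F*(-2 + b))*F + F) = 5 + (F²*(-2 + b) + F) = 5 + (F + F²*(-2 + b)) = 5 + F + F²*(-2 + b))
(11 + s(-5, -2))*69 = (11 + (5 - 5 - 2*(-5)² - 2*(-5)²))*69 = (11 + (5 - 5 - 2*25 - 2*25))*69 = (11 + (5 - 5 - 50 - 50))*69 = (11 - 100)*69 = -89*69 = -6141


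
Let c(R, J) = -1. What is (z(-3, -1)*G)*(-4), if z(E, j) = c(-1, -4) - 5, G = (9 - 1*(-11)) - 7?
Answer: 312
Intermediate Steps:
G = 13 (G = (9 + 11) - 7 = 20 - 7 = 13)
z(E, j) = -6 (z(E, j) = -1 - 5 = -6)
(z(-3, -1)*G)*(-4) = -6*13*(-4) = -78*(-4) = 312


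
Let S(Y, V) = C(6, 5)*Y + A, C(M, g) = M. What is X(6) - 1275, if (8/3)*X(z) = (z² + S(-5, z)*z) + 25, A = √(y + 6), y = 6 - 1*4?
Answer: -10557/8 + 9*√2/2 ≈ -1313.3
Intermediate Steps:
y = 2 (y = 6 - 4 = 2)
A = 2*√2 (A = √(2 + 6) = √8 = 2*√2 ≈ 2.8284)
S(Y, V) = 2*√2 + 6*Y (S(Y, V) = 6*Y + 2*√2 = 2*√2 + 6*Y)
X(z) = 75/8 + 3*z²/8 + 3*z*(-30 + 2*√2)/8 (X(z) = 3*((z² + (2*√2 + 6*(-5))*z) + 25)/8 = 3*((z² + (2*√2 - 30)*z) + 25)/8 = 3*((z² + (-30 + 2*√2)*z) + 25)/8 = 3*((z² + z*(-30 + 2*√2)) + 25)/8 = 3*(25 + z² + z*(-30 + 2*√2))/8 = 75/8 + 3*z²/8 + 3*z*(-30 + 2*√2)/8)
X(6) - 1275 = (75/8 + (3/8)*6² - ¾*6*(15 - √2)) - 1275 = (75/8 + (3/8)*36 + (-135/2 + 9*√2/2)) - 1275 = (75/8 + 27/2 + (-135/2 + 9*√2/2)) - 1275 = (-357/8 + 9*√2/2) - 1275 = -10557/8 + 9*√2/2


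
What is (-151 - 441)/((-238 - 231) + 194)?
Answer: 592/275 ≈ 2.1527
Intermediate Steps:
(-151 - 441)/((-238 - 231) + 194) = -592/(-469 + 194) = -592/(-275) = -592*(-1/275) = 592/275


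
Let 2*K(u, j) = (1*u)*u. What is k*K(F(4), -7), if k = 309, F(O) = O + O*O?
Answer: 61800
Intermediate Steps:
F(O) = O + O²
K(u, j) = u²/2 (K(u, j) = ((1*u)*u)/2 = (u*u)/2 = u²/2)
k*K(F(4), -7) = 309*((4*(1 + 4))²/2) = 309*((4*5)²/2) = 309*((½)*20²) = 309*((½)*400) = 309*200 = 61800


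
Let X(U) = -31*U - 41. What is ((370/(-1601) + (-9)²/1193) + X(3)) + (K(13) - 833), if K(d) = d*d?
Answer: -1524486143/1909993 ≈ -798.16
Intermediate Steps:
K(d) = d²
X(U) = -41 - 31*U
((370/(-1601) + (-9)²/1193) + X(3)) + (K(13) - 833) = ((370/(-1601) + (-9)²/1193) + (-41 - 31*3)) + (13² - 833) = ((370*(-1/1601) + 81*(1/1193)) + (-41 - 93)) + (169 - 833) = ((-370/1601 + 81/1193) - 134) - 664 = (-311729/1909993 - 134) - 664 = -256250791/1909993 - 664 = -1524486143/1909993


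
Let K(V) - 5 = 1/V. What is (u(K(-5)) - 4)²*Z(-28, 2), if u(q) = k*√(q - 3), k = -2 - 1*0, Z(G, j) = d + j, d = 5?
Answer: 812/5 + 336*√5/5 ≈ 312.66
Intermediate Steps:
K(V) = 5 + 1/V
Z(G, j) = 5 + j
k = -2 (k = -2 + 0 = -2)
u(q) = -2*√(-3 + q) (u(q) = -2*√(q - 3) = -2*√(-3 + q))
(u(K(-5)) - 4)²*Z(-28, 2) = (-2*√(-3 + (5 + 1/(-5))) - 4)²*(5 + 2) = (-2*√(-3 + (5 - ⅕)) - 4)²*7 = (-2*√(-3 + 24/5) - 4)²*7 = (-6*√5/5 - 4)²*7 = (-4 - 6*√5/5)²*7 = 7*(-4 - 6*√5/5)²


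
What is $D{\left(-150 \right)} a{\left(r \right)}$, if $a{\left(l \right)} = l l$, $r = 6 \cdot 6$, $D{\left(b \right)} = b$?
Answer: $-194400$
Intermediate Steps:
$r = 36$
$a{\left(l \right)} = l^{2}$
$D{\left(-150 \right)} a{\left(r \right)} = - 150 \cdot 36^{2} = \left(-150\right) 1296 = -194400$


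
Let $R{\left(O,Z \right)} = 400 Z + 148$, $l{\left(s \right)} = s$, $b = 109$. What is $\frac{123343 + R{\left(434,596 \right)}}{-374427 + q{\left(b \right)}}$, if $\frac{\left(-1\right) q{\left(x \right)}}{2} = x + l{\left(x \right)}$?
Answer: $- \frac{361891}{374863} \approx -0.96539$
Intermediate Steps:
$q{\left(x \right)} = - 4 x$ ($q{\left(x \right)} = - 2 \left(x + x\right) = - 2 \cdot 2 x = - 4 x$)
$R{\left(O,Z \right)} = 148 + 400 Z$
$\frac{123343 + R{\left(434,596 \right)}}{-374427 + q{\left(b \right)}} = \frac{123343 + \left(148 + 400 \cdot 596\right)}{-374427 - 436} = \frac{123343 + \left(148 + 238400\right)}{-374427 - 436} = \frac{123343 + 238548}{-374863} = 361891 \left(- \frac{1}{374863}\right) = - \frac{361891}{374863}$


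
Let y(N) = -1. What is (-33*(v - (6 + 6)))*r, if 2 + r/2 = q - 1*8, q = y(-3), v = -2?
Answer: -10164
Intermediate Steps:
q = -1
r = -22 (r = -4 + 2*(-1 - 1*8) = -4 + 2*(-1 - 8) = -4 + 2*(-9) = -4 - 18 = -22)
(-33*(v - (6 + 6)))*r = -33*(-2 - (6 + 6))*(-22) = -33*(-2 - 1*12)*(-22) = -33*(-2 - 12)*(-22) = -33*(-14)*(-22) = 462*(-22) = -10164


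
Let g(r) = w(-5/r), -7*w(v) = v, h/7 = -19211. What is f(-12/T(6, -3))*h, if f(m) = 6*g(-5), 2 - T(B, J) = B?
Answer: 115266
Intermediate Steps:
T(B, J) = 2 - B
h = -134477 (h = 7*(-19211) = -134477)
w(v) = -v/7
g(r) = 5/(7*r) (g(r) = -(-5)/(7*r) = 5/(7*r))
f(m) = -6/7 (f(m) = 6*((5/7)/(-5)) = 6*((5/7)*(-1/5)) = 6*(-1/7) = -6/7)
f(-12/T(6, -3))*h = -6/7*(-134477) = 115266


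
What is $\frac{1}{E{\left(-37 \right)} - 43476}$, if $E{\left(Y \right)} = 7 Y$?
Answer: $- \frac{1}{43735} \approx -2.2865 \cdot 10^{-5}$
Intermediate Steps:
$\frac{1}{E{\left(-37 \right)} - 43476} = \frac{1}{7 \left(-37\right) - 43476} = \frac{1}{-259 - 43476} = \frac{1}{-43735} = - \frac{1}{43735}$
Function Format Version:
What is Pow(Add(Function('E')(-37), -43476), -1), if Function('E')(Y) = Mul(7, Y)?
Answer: Rational(-1, 43735) ≈ -2.2865e-5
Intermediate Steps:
Pow(Add(Function('E')(-37), -43476), -1) = Pow(Add(Mul(7, -37), -43476), -1) = Pow(Add(-259, -43476), -1) = Pow(-43735, -1) = Rational(-1, 43735)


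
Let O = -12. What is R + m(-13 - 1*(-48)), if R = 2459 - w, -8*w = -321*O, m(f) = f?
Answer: 5951/2 ≈ 2975.5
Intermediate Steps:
w = -963/2 (w = -(-321)*(-12)/8 = -1/8*3852 = -963/2 ≈ -481.50)
R = 5881/2 (R = 2459 - 1*(-963/2) = 2459 + 963/2 = 5881/2 ≈ 2940.5)
R + m(-13 - 1*(-48)) = 5881/2 + (-13 - 1*(-48)) = 5881/2 + (-13 + 48) = 5881/2 + 35 = 5951/2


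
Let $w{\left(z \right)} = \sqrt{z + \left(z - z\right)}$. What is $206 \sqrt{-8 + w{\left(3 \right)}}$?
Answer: $206 \sqrt{-8 + \sqrt{3}} \approx 515.74 i$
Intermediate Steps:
$w{\left(z \right)} = \sqrt{z}$ ($w{\left(z \right)} = \sqrt{z + 0} = \sqrt{z}$)
$206 \sqrt{-8 + w{\left(3 \right)}} = 206 \sqrt{-8 + \sqrt{3}}$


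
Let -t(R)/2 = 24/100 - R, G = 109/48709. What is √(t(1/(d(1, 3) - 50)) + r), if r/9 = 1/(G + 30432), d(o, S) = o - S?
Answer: I*√19241322953345231262758/192700611610 ≈ 0.71984*I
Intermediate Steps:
G = 109/48709 (G = 109*(1/48709) = 109/48709 ≈ 0.0022378)
r = 438381/1482312397 (r = 9/(109/48709 + 30432) = 9/(1482312397/48709) = 9*(48709/1482312397) = 438381/1482312397 ≈ 0.00029574)
t(R) = -12/25 + 2*R (t(R) = -2*(24/100 - R) = -2*(24*(1/100) - R) = -2*(6/25 - R) = -12/25 + 2*R)
√(t(1/(d(1, 3) - 50)) + r) = √((-12/25 + 2/((1 - 1*3) - 50)) + 438381/1482312397) = √((-12/25 + 2/((1 - 3) - 50)) + 438381/1482312397) = √((-12/25 + 2/(-2 - 50)) + 438381/1482312397) = √((-12/25 + 2/(-52)) + 438381/1482312397) = √((-12/25 + 2*(-1/52)) + 438381/1482312397) = √((-12/25 - 1/26) + 438381/1482312397) = √(-337/650 + 438381/1482312397) = √(-499254330139/963503058050) = I*√19241322953345231262758/192700611610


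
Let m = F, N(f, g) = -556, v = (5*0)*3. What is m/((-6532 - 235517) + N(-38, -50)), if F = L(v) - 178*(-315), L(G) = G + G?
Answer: -11214/48521 ≈ -0.23112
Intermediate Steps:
v = 0 (v = 0*3 = 0)
L(G) = 2*G
F = 56070 (F = 2*0 - 178*(-315) = 0 + 56070 = 56070)
m = 56070
m/((-6532 - 235517) + N(-38, -50)) = 56070/((-6532 - 235517) - 556) = 56070/(-242049 - 556) = 56070/(-242605) = 56070*(-1/242605) = -11214/48521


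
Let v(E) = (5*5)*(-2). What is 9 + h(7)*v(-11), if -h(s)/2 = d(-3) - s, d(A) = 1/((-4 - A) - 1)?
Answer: -741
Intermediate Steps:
d(A) = 1/(-5 - A)
v(E) = -50 (v(E) = 25*(-2) = -50)
h(s) = 1 + 2*s (h(s) = -2*(-1/(5 - 3) - s) = -2*(-1/2 - s) = -2*(-1*½ - s) = -2*(-½ - s) = 1 + 2*s)
9 + h(7)*v(-11) = 9 + (1 + 2*7)*(-50) = 9 + (1 + 14)*(-50) = 9 + 15*(-50) = 9 - 750 = -741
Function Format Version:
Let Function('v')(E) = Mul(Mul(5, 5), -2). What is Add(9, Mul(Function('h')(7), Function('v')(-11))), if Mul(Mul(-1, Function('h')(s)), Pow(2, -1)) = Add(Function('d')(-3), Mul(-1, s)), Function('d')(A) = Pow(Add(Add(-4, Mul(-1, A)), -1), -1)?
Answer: -741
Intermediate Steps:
Function('d')(A) = Pow(Add(-5, Mul(-1, A)), -1)
Function('v')(E) = -50 (Function('v')(E) = Mul(25, -2) = -50)
Function('h')(s) = Add(1, Mul(2, s)) (Function('h')(s) = Mul(-2, Add(Mul(-1, Pow(Add(5, -3), -1)), Mul(-1, s))) = Mul(-2, Add(Mul(-1, Pow(2, -1)), Mul(-1, s))) = Mul(-2, Add(Mul(-1, Rational(1, 2)), Mul(-1, s))) = Mul(-2, Add(Rational(-1, 2), Mul(-1, s))) = Add(1, Mul(2, s)))
Add(9, Mul(Function('h')(7), Function('v')(-11))) = Add(9, Mul(Add(1, Mul(2, 7)), -50)) = Add(9, Mul(Add(1, 14), -50)) = Add(9, Mul(15, -50)) = Add(9, -750) = -741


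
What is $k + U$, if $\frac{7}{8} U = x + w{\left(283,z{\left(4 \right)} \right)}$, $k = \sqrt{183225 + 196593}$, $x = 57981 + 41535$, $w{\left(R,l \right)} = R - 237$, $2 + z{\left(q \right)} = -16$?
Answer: $\frac{796496}{7} + 3 \sqrt{42202} \approx 1.144 \cdot 10^{5}$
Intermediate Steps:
$z{\left(q \right)} = -18$ ($z{\left(q \right)} = -2 - 16 = -18$)
$w{\left(R,l \right)} = -237 + R$
$x = 99516$
$k = 3 \sqrt{42202}$ ($k = \sqrt{379818} = 3 \sqrt{42202} \approx 616.29$)
$U = \frac{796496}{7}$ ($U = \frac{8 \left(99516 + \left(-237 + 283\right)\right)}{7} = \frac{8 \left(99516 + 46\right)}{7} = \frac{8}{7} \cdot 99562 = \frac{796496}{7} \approx 1.1379 \cdot 10^{5}$)
$k + U = 3 \sqrt{42202} + \frac{796496}{7} = \frac{796496}{7} + 3 \sqrt{42202}$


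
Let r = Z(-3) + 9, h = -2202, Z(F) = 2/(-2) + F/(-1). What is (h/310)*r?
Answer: -12111/155 ≈ -78.135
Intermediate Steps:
Z(F) = -1 - F (Z(F) = 2*(-½) + F*(-1) = -1 - F)
r = 11 (r = (-1 - 1*(-3)) + 9 = (-1 + 3) + 9 = 2 + 9 = 11)
(h/310)*r = -2202/310*11 = -2202*1/310*11 = -1101/155*11 = -12111/155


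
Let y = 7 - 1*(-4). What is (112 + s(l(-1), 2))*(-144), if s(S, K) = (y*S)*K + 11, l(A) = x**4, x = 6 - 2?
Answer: -828720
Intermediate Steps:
x = 4
l(A) = 256 (l(A) = 4**4 = 256)
y = 11 (y = 7 + 4 = 11)
s(S, K) = 11 + 11*K*S (s(S, K) = (11*S)*K + 11 = 11*K*S + 11 = 11 + 11*K*S)
(112 + s(l(-1), 2))*(-144) = (112 + (11 + 11*2*256))*(-144) = (112 + (11 + 5632))*(-144) = (112 + 5643)*(-144) = 5755*(-144) = -828720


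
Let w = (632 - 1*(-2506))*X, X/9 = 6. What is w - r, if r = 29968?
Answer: 139484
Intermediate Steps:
X = 54 (X = 9*6 = 54)
w = 169452 (w = (632 - 1*(-2506))*54 = (632 + 2506)*54 = 3138*54 = 169452)
w - r = 169452 - 1*29968 = 169452 - 29968 = 139484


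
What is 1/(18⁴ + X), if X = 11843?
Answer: 1/116819 ≈ 8.5603e-6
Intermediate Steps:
1/(18⁴ + X) = 1/(18⁴ + 11843) = 1/(104976 + 11843) = 1/116819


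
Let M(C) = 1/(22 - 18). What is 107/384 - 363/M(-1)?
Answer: -557461/384 ≈ -1451.7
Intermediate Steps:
M(C) = ¼ (M(C) = 1/4 = ¼)
107/384 - 363/M(-1) = 107/384 - 363/¼ = 107*(1/384) - 363*4 = 107/384 - 1452 = -557461/384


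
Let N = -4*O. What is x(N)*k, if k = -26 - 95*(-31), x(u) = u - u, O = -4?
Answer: 0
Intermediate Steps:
N = 16 (N = -4*(-4) = 16)
x(u) = 0
k = 2919 (k = -26 + 2945 = 2919)
x(N)*k = 0*2919 = 0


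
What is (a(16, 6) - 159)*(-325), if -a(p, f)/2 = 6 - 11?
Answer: 48425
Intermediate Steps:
a(p, f) = 10 (a(p, f) = -2*(6 - 11) = -2*(-5) = 10)
(a(16, 6) - 159)*(-325) = (10 - 159)*(-325) = -149*(-325) = 48425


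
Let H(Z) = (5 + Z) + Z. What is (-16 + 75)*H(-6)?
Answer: -413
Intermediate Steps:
H(Z) = 5 + 2*Z
(-16 + 75)*H(-6) = (-16 + 75)*(5 + 2*(-6)) = 59*(5 - 12) = 59*(-7) = -413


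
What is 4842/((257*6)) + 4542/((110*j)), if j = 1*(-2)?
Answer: -494877/28270 ≈ -17.505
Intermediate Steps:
j = -2
4842/((257*6)) + 4542/((110*j)) = 4842/((257*6)) + 4542/((110*(-2))) = 4842/1542 + 4542/(-220) = 4842*(1/1542) + 4542*(-1/220) = 807/257 - 2271/110 = -494877/28270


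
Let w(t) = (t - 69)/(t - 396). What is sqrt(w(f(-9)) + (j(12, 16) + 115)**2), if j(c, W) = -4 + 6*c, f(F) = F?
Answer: sqrt(67815615)/45 ≈ 183.00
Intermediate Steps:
w(t) = (-69 + t)/(-396 + t)
sqrt(w(f(-9)) + (j(12, 16) + 115)**2) = sqrt((-69 - 9)/(-396 - 9) + ((-4 + 6*12) + 115)**2) = sqrt(-78/(-405) + ((-4 + 72) + 115)**2) = sqrt(-1/405*(-78) + (68 + 115)**2) = sqrt(26/135 + 183**2) = sqrt(26/135 + 33489) = sqrt(4521041/135) = sqrt(67815615)/45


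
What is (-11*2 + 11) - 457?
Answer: -468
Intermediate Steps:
(-11*2 + 11) - 457 = (-22 + 11) - 457 = -11 - 457 = -468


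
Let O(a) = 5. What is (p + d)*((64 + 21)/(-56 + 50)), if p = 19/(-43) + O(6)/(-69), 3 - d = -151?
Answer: -19354160/8901 ≈ -2174.4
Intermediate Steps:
d = 154 (d = 3 - 1*(-151) = 3 + 151 = 154)
p = -1526/2967 (p = 19/(-43) + 5/(-69) = 19*(-1/43) + 5*(-1/69) = -19/43 - 5/69 = -1526/2967 ≈ -0.51432)
(p + d)*((64 + 21)/(-56 + 50)) = (-1526/2967 + 154)*((64 + 21)/(-56 + 50)) = 455392*(85/(-6))/2967 = 455392*(85*(-⅙))/2967 = (455392/2967)*(-85/6) = -19354160/8901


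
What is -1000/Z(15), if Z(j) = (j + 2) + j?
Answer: -125/4 ≈ -31.250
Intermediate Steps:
Z(j) = 2 + 2*j (Z(j) = (2 + j) + j = 2 + 2*j)
-1000/Z(15) = -1000/(2 + 2*15) = -1000/(2 + 30) = -1000/32 = -1000*1/32 = -125/4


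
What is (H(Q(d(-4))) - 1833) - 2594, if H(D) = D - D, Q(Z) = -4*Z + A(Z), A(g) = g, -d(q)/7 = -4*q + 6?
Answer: -4427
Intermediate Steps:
d(q) = -42 + 28*q (d(q) = -7*(-4*q + 6) = -7*(6 - 4*q) = -42 + 28*q)
Q(Z) = -3*Z (Q(Z) = -4*Z + Z = -3*Z)
H(D) = 0
(H(Q(d(-4))) - 1833) - 2594 = (0 - 1833) - 2594 = -1833 - 2594 = -4427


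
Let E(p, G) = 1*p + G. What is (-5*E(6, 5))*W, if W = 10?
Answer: -550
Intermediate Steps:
E(p, G) = G + p (E(p, G) = p + G = G + p)
(-5*E(6, 5))*W = -5*(5 + 6)*10 = -5*11*10 = -55*10 = -550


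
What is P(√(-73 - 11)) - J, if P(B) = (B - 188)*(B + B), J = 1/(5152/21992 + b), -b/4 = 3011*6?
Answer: -33373716707/198653092 - 752*I*√21 ≈ -168.0 - 3446.1*I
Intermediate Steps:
b = -72264 (b = -12044*6 = -4*18066 = -72264)
J = -2749/198653092 (J = 1/(5152/21992 - 72264) = 1/(5152*(1/21992) - 72264) = 1/(644/2749 - 72264) = 1/(-198653092/2749) = -2749/198653092 ≈ -1.3838e-5)
P(B) = 2*B*(-188 + B) (P(B) = (-188 + B)*(2*B) = 2*B*(-188 + B))
P(√(-73 - 11)) - J = 2*√(-73 - 11)*(-188 + √(-73 - 11)) - 1*(-2749/198653092) = 2*√(-84)*(-188 + √(-84)) + 2749/198653092 = 2*(2*I*√21)*(-188 + 2*I*√21) + 2749/198653092 = 4*I*√21*(-188 + 2*I*√21) + 2749/198653092 = 2749/198653092 + 4*I*√21*(-188 + 2*I*√21)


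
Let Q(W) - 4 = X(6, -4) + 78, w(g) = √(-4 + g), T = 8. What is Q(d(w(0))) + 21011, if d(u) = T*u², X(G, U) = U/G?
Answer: 63277/3 ≈ 21092.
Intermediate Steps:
d(u) = 8*u²
Q(W) = 244/3 (Q(W) = 4 + (-4/6 + 78) = 4 + (-4*⅙ + 78) = 4 + (-⅔ + 78) = 4 + 232/3 = 244/3)
Q(d(w(0))) + 21011 = 244/3 + 21011 = 63277/3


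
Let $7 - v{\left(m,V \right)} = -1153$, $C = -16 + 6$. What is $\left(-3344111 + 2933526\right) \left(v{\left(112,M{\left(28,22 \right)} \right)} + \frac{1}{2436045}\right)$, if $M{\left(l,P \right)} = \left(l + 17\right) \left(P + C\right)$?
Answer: $- \frac{232047220509517}{487209} \approx -4.7628 \cdot 10^{8}$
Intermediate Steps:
$C = -10$
$M{\left(l,P \right)} = \left(-10 + P\right) \left(17 + l\right)$ ($M{\left(l,P \right)} = \left(l + 17\right) \left(P - 10\right) = \left(17 + l\right) \left(-10 + P\right) = \left(-10 + P\right) \left(17 + l\right)$)
$v{\left(m,V \right)} = 1160$ ($v{\left(m,V \right)} = 7 - -1153 = 7 + 1153 = 1160$)
$\left(-3344111 + 2933526\right) \left(v{\left(112,M{\left(28,22 \right)} \right)} + \frac{1}{2436045}\right) = \left(-3344111 + 2933526\right) \left(1160 + \frac{1}{2436045}\right) = - 410585 \left(1160 + \frac{1}{2436045}\right) = \left(-410585\right) \frac{2825812201}{2436045} = - \frac{232047220509517}{487209}$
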